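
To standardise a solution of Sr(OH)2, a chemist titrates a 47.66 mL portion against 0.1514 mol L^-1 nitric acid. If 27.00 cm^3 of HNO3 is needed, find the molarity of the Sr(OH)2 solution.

0.0429 M

n(HNO3) delivered = 0.1514 x 0.02700 = 0.004088 mol.
The reaction is 1 Sr(OH)2 + 2 HNO3, so n(Sr(OH)2) = 0.004088 x 1/2 = 0.002044 mol.
[Sr(OH)2] = 0.002044 mol / 0.04766 L = 0.0429 M.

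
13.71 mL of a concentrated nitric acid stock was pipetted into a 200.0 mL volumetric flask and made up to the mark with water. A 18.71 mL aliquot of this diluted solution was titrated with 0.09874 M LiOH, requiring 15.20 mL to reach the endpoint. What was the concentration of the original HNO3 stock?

n(LiOH) = 0.09874 x 0.01520 = 0.001501 mol.
n(HNO3) in the aliquot = 0.001501 mol.
[diluted HNO3] = 0.001501 / 0.01871 = 0.08022 M.
Dilution factor = 200.0/13.71 = 14.59, so [stock] = 0.08022 x 14.59 = 1.17 M.

1.17 M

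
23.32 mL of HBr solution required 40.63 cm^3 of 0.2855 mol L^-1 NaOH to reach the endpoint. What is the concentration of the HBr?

0.497 M

n(NaOH) delivered = 0.2855 x 0.04063 = 0.01160 mol.
For a 1:1 reaction, n(HBr) = 0.01160 mol.
[HBr] = 0.01160 mol / 0.02332 L = 0.497 M.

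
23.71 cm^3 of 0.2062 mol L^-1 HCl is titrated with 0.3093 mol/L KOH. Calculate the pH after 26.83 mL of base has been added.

12.83

n(acid) = 0.2062 x 0.02371 = 0.004889 mol; n(KOH) added = 0.3093 x 0.02683 = 0.008299 mol.
Base is in excess by 0.008299 - 0.004889 = 0.003410 mol in a total volume of 0.05054 L.
[OH^-] = 0.003410/0.05054 = 0.06746 M, so pOH = 1.17 and pH = 14.00 - 1.17 = 12.83.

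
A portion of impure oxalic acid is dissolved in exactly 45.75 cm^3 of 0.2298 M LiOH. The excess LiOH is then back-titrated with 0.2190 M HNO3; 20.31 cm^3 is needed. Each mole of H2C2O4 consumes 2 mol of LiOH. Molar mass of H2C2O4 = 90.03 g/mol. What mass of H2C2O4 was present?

0.273 g

Total n(LiOH) added = 0.2298 x 0.04575 = 0.01051 mol.
n(HNO3) used = 0.2190 x 0.02031 = 0.004448 mol, which equals the excess n(LiOH).
So n(LiOH) consumed by the sample = 0.01051 - 0.004448 = 0.006065 mol.
n(H2C2O4) = 0.006065 / 2 = 0.003033 mol.
mass = 0.003033 mol x 90.03 g/mol = 0.273 g.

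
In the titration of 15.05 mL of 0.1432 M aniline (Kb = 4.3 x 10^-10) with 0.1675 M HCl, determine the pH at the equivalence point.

n(C6H5NH2) = 0.1432 x 0.01505 = 0.002155 mol; V(HCl) at equivalence = 0.002155/0.1675 = 0.01287 L.
At equivalence the base is fully converted to C6H5NH3+; total volume = 0.02792 L, so [C6H5NH3+] = 0.002155/0.02792 = 0.07720 M.
Ka(C6H5NH3+) = Kw/Kb = 1.0e-14 / 4.3 x 10^-10 = 2.33e-5.
[H^+] = sqrt(Ka x [C6H5NH3+]) = sqrt(2.33e-5 x 0.07720) = 0.00134 M.
pH = -log(0.00134) = 2.87.

2.87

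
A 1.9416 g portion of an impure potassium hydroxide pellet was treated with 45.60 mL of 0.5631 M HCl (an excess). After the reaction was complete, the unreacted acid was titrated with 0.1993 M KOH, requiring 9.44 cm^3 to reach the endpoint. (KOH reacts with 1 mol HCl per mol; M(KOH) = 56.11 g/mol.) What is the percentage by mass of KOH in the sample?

68.8%

Total n(HCl) added = 0.5631 x 0.04560 = 0.02568 mol.
n(KOH) used = 0.1993 x 0.009440 = 0.001881 mol, which equals the excess n(HCl).
So n(HCl) consumed by the sample = 0.02568 - 0.001881 = 0.02380 mol.
n(KOH) = 0.02380 / 1 = 0.02380 mol.
mass KOH = 0.02380 x 56.11 = 1.335 g, so %KOH = 1.335/1.9416 x 100 = 68.8%.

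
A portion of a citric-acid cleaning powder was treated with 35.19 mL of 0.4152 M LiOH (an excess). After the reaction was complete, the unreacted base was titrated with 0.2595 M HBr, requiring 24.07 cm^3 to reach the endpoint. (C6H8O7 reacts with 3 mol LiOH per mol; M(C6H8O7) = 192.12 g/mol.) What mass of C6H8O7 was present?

Total n(LiOH) added = 0.4152 x 0.03519 = 0.01461 mol.
n(HBr) used = 0.2595 x 0.02407 = 0.006246 mol, which equals the excess n(LiOH).
So n(LiOH) consumed by the sample = 0.01461 - 0.006246 = 0.008365 mol.
n(C6H8O7) = 0.008365 / 3 = 0.002788 mol.
mass = 0.002788 mol x 192.12 g/mol = 0.536 g.

0.536 g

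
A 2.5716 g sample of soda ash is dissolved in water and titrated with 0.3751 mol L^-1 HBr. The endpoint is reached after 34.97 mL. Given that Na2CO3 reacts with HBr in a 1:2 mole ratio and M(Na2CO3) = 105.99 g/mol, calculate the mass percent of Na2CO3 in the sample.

27.0%

n(HBr) = 0.3751 x 0.03497 = 0.01312 mol.
n(Na2CO3) = 0.01312 / 2 = 0.006559 mol.
mass of Na2CO3 = 0.006559 x 105.99 = 0.6951 g.
% purity = 0.6951 / 2.5716 x 100 = 27.0%.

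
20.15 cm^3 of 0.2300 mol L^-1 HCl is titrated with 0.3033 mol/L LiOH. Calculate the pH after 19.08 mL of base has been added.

12.47

n(acid) = 0.2300 x 0.02015 = 0.004634 mol; n(LiOH) added = 0.3033 x 0.01908 = 0.005787 mol.
Base is in excess by 0.005787 - 0.004634 = 0.001152 mol in a total volume of 0.03923 L.
[OH^-] = 0.001152/0.03923 = 0.02938 M, so pOH = 1.53 and pH = 14.00 - 1.53 = 12.47.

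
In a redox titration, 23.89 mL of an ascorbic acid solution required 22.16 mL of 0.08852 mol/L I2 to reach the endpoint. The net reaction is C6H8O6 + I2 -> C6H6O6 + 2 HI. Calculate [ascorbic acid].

0.0821 M

n(I2) = 0.08852 x 0.02216 = 0.001962 mol.
From the balanced equation, 1 mol I2 reacts with 1 mol ascorbic acid, so n(ascorbic acid) = 0.001962 x 1/1 = 0.001962 mol.
[ascorbic acid] = 0.001962 / 0.02389 L = 0.0821 M.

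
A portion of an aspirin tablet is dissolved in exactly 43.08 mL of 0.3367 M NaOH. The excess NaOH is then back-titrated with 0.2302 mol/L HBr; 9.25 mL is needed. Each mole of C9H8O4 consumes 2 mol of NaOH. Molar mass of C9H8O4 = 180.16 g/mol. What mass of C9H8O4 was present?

Total n(NaOH) added = 0.3367 x 0.04308 = 0.01451 mol.
n(HBr) used = 0.2302 x 0.009250 = 0.002129 mol, which equals the excess n(NaOH).
So n(NaOH) consumed by the sample = 0.01451 - 0.002129 = 0.01238 mol.
n(C9H8O4) = 0.01238 / 2 = 0.006188 mol.
mass = 0.006188 mol x 180.16 g/mol = 1.11 g.

1.11 g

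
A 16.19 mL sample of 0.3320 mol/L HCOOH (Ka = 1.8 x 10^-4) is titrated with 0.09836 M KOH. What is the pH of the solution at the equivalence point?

n(HCOOH) = 0.3320 x 0.01619 = 0.005375 mol; V(KOH) at equivalence = 0.005375/0.09836 = 0.05465 L.
At equivalence all the acid is converted to HCOO-; total volume = 0.01619 + 0.05465 = 0.07084 L, so [HCOO-] = 0.005375/0.07084 = 0.07588 M.
Kb = Kw/Ka = 1.0e-14 / 1.8 x 10^-4 = 5.56e-11.
[OH^-] = sqrt(Kb x [HCOO-]) = sqrt(5.56e-11 x 0.07588) = 2.05e-6 M.
pOH = 5.69, so pH = 14.00 - 5.69 = 8.31.

8.31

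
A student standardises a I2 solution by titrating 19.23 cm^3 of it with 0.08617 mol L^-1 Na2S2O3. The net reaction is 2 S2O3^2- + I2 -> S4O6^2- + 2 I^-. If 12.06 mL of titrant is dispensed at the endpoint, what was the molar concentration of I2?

0.0270 M

n(Na2S2O3) = 0.08617 x 0.01206 = 0.001039 mol.
From the balanced equation, 2 mol Na2S2O3 reacts with 1 mol I2, so n(I2) = 0.001039 x 1/2 = 0.0005196 mol.
[I2] = 0.0005196 / 0.01923 L = 0.0270 M.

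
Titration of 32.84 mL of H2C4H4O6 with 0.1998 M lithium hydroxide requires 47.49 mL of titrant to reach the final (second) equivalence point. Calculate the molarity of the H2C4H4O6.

n(LiOH) = 0.1998 x 0.04749 = 0.009489 mol.
At the final (second) equivalence point, 2 mol OH^- react per mol H2C4H4O6, so n(H2C4H4O6) = 0.009489 / 2 = 0.004744 mol.
[H2C4H4O6] = 0.004744 / 0.03284 L = 0.144 M.

0.144 M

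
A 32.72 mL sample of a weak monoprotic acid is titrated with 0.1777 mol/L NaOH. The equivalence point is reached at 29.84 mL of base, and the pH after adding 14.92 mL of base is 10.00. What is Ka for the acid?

14.92 mL is half of the equivalence volume, so this is the half-equivalence point where [HA] = [A^-].
At half-equivalence pH = pKa, so pKa = 10.00.
Ka = 10^(-10.00) = 1.0 x 10^-10.

1.0 x 10^-10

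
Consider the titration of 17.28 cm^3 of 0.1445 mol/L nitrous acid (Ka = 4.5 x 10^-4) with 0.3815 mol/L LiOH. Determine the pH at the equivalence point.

n(HNO2) = 0.1445 x 0.01728 = 0.002497 mol; V(LiOH) at equivalence = 0.002497/0.3815 = 0.006545 L.
At equivalence all the acid is converted to NO2-; total volume = 0.01728 + 0.006545 = 0.02383 L, so [NO2-] = 0.002497/0.02383 = 0.1048 M.
Kb = Kw/Ka = 1.0e-14 / 4.5 x 10^-4 = 2.22e-11.
[OH^-] = sqrt(Kb x [NO2-]) = sqrt(2.22e-11 x 0.1048) = 1.53e-6 M.
pOH = 5.82, so pH = 14.00 - 5.82 = 8.18.

8.18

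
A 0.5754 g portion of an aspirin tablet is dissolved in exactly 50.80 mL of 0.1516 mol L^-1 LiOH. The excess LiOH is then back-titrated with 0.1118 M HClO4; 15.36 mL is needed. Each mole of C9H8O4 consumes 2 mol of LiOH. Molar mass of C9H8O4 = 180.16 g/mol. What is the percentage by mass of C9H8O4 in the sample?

Total n(LiOH) added = 0.1516 x 0.05080 = 0.007701 mol.
n(HClO4) used = 0.1118 x 0.01536 = 0.001717 mol, which equals the excess n(LiOH).
So n(LiOH) consumed by the sample = 0.007701 - 0.001717 = 0.005984 mol.
n(C9H8O4) = 0.005984 / 2 = 0.002992 mol.
mass C9H8O4 = 0.002992 x 180.16 = 0.5390 g, so %C9H8O4 = 0.5390/0.5754 x 100 = 93.7%.

93.7%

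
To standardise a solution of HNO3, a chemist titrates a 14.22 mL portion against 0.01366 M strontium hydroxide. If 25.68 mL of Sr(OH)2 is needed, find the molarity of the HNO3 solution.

n(Sr(OH)2) delivered = 0.01366 x 0.02568 = 0.0003508 mol.
The reaction is 2 HNO3 + 1 Sr(OH)2, so n(HNO3) = 0.0003508 x 2/1 = 0.0007016 mol.
[HNO3] = 0.0007016 mol / 0.01422 L = 0.0493 M.

0.0493 M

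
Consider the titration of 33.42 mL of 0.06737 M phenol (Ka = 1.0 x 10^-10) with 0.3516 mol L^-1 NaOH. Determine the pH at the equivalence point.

11.38

n(C6H5OH) = 0.06737 x 0.03342 = 0.002252 mol; V(NaOH) at equivalence = 0.002252/0.3516 = 0.006404 L.
At equivalence all the acid is converted to C6H5O-; total volume = 0.03342 + 0.006404 = 0.03982 L, so [C6H5O-] = 0.002252/0.03982 = 0.05654 M.
Kb = Kw/Ka = 1.0e-14 / 1.0 x 10^-10 = 0.000100.
[OH^-] = sqrt(Kb x [C6H5O-]) = sqrt(0.000100 x 0.05654) = 0.00238 M.
pOH = 2.62, so pH = 14.00 - 2.62 = 11.38.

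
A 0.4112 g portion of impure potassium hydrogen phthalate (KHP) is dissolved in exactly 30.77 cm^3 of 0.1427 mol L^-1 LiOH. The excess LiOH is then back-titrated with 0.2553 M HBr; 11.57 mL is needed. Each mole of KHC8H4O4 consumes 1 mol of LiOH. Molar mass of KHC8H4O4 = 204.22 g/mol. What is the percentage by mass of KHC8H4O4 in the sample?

Total n(LiOH) added = 0.1427 x 0.03077 = 0.004391 mol.
n(HBr) used = 0.2553 x 0.01157 = 0.002954 mol, which equals the excess n(LiOH).
So n(LiOH) consumed by the sample = 0.004391 - 0.002954 = 0.001437 mol.
n(KHC8H4O4) = 0.001437 / 1 = 0.001437 mol.
mass KHC8H4O4 = 0.001437 x 204.22 = 0.2935 g, so %KHC8H4O4 = 0.2935/0.4112 x 100 = 71.4%.

71.4%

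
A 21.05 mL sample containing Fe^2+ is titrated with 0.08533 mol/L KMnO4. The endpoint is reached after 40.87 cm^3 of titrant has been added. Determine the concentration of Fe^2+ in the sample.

0.828 M

n(KMnO4) = 0.08533 x 0.04087 = 0.003487 mol.
From the balanced equation, 1 mol KMnO4 reacts with 5 mol Fe^2+, so n(Fe^2+) = 0.003487 x 5/1 = 0.01744 mol.
[Fe^2+] = 0.01744 / 0.02105 L = 0.828 M.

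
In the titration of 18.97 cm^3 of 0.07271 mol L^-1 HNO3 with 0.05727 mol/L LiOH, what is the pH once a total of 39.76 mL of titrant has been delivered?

12.18

n(acid) = 0.07271 x 0.01897 = 0.001379 mol; n(LiOH) added = 0.05727 x 0.03976 = 0.002277 mol.
Base is in excess by 0.002277 - 0.001379 = 0.0008977 mol in a total volume of 0.05873 L.
[OH^-] = 0.0008977/0.05873 = 0.01529 M, so pOH = 1.82 and pH = 14.00 - 1.82 = 12.18.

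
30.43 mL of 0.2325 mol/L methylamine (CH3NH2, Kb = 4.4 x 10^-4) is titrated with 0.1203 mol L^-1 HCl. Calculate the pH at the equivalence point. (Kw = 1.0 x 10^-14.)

n(CH3NH2) = 0.2325 x 0.03043 = 0.007075 mol; V(HCl) at equivalence = 0.007075/0.1203 = 0.05881 L.
At equivalence the base is fully converted to CH3NH3+; total volume = 0.08924 L, so [CH3NH3+] = 0.007075/0.08924 = 0.07928 M.
Ka(CH3NH3+) = Kw/Kb = 1.0e-14 / 4.4 x 10^-4 = 2.27e-11.
[H^+] = sqrt(Ka x [CH3NH3+]) = sqrt(2.27e-11 x 0.07928) = 1.34e-6 M.
pH = -log(1.34e-6) = 5.87.

5.87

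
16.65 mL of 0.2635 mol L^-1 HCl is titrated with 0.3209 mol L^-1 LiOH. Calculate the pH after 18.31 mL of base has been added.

12.63

n(acid) = 0.2635 x 0.01665 = 0.004387 mol; n(LiOH) added = 0.3209 x 0.01831 = 0.005876 mol.
Base is in excess by 0.005876 - 0.004387 = 0.001488 mol in a total volume of 0.03496 L.
[OH^-] = 0.001488/0.03496 = 0.04257 M, so pOH = 1.37 and pH = 14.00 - 1.37 = 12.63.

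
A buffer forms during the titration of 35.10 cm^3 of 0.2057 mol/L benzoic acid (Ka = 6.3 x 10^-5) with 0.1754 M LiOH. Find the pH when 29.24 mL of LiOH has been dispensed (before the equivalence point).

4.59

Initial n(C6H5COOH) = 0.2057 x 0.03510 = 0.007220 mol.
n(LiOH) added = 0.1754 x 0.02924 = 0.005129 mol, converting that many moles of C6H5COOH to C6H5COO-.
Remaining n(C6H5COOH) = 0.002091 mol; n(C6H5COO-) = 0.005129 mol.
By Henderson-Hasselbalch, pH = pKa + log([A^-]/[HA]) = 4.20 + log(0.005129/0.002091) = 4.20 + (+0.39) = 4.59.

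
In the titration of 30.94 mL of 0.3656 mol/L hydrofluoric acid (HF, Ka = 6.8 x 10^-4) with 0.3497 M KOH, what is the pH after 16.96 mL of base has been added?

3.21

Initial n(HF) = 0.3656 x 0.03094 = 0.01131 mol.
n(KOH) added = 0.3497 x 0.01696 = 0.005931 mol, converting that many moles of HF to F-.
Remaining n(HF) = 0.005381 mol; n(F-) = 0.005931 mol.
By Henderson-Hasselbalch, pH = pKa + log([A^-]/[HA]) = 3.17 + log(0.005931/0.005381) = 3.17 + (+0.04) = 3.21.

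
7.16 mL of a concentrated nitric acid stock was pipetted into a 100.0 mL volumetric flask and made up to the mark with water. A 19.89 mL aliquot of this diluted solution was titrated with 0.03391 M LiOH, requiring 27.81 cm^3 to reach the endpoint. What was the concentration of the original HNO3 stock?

0.662 M

n(LiOH) = 0.03391 x 0.02781 = 0.0009430 mol.
n(HNO3) in the aliquot = 0.0009430 mol.
[diluted HNO3] = 0.0009430 / 0.01989 = 0.04741 M.
Dilution factor = 100.0/7.160 = 13.97, so [stock] = 0.04741 x 13.97 = 0.662 M.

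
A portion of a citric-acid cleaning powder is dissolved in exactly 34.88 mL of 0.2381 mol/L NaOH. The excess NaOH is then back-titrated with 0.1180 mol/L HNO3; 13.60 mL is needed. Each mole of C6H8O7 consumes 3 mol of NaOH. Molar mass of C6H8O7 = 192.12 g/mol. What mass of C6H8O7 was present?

Total n(NaOH) added = 0.2381 x 0.03488 = 0.008305 mol.
n(HNO3) used = 0.1180 x 0.01360 = 0.001605 mol, which equals the excess n(NaOH).
So n(NaOH) consumed by the sample = 0.008305 - 0.001605 = 0.006700 mol.
n(C6H8O7) = 0.006700 / 3 = 0.002233 mol.
mass = 0.002233 mol x 192.12 g/mol = 0.429 g.

0.429 g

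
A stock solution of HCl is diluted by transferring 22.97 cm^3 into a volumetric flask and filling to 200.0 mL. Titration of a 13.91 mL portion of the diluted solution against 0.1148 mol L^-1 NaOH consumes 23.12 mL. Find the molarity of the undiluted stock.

1.66 M

n(NaOH) = 0.1148 x 0.02312 = 0.002654 mol.
n(HCl) in the aliquot = 0.002654 mol.
[diluted HCl] = 0.002654 / 0.01391 = 0.1908 M.
Dilution factor = 200.0/22.97 = 8.707, so [stock] = 0.1908 x 8.707 = 1.66 M.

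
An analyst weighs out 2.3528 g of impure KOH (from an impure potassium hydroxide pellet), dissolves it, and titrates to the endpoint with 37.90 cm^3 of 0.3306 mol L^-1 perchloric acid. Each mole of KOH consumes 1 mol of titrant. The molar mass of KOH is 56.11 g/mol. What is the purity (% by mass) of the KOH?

29.9%

n(HClO4) = 0.3306 x 0.03790 = 0.01253 mol.
n(KOH) = 0.01253 / 1 = 0.01253 mol.
mass of KOH = 0.01253 x 56.11 = 0.7030 g.
% purity = 0.7030 / 2.3528 x 100 = 29.9%.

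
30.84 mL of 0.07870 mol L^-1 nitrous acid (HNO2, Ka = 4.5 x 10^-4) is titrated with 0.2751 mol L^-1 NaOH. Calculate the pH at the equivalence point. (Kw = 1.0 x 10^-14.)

8.07

n(HNO2) = 0.07870 x 0.03084 = 0.002427 mol; V(NaOH) at equivalence = 0.002427/0.2751 = 0.008823 L.
At equivalence all the acid is converted to NO2-; total volume = 0.03084 + 0.008823 = 0.03966 L, so [NO2-] = 0.002427/0.03966 = 0.06119 M.
Kb = Kw/Ka = 1.0e-14 / 4.5 x 10^-4 = 2.22e-11.
[OH^-] = sqrt(Kb x [NO2-]) = sqrt(2.22e-11 x 0.06119) = 1.17e-6 M.
pOH = 5.93, so pH = 14.00 - 5.93 = 8.07.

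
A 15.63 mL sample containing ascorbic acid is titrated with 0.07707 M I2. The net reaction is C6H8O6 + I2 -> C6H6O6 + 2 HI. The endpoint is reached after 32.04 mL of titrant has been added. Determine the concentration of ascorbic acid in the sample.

0.158 M

n(I2) = 0.07707 x 0.03204 = 0.002469 mol.
From the balanced equation, 1 mol I2 reacts with 1 mol ascorbic acid, so n(ascorbic acid) = 0.002469 x 1/1 = 0.002469 mol.
[ascorbic acid] = 0.002469 / 0.01563 L = 0.158 M.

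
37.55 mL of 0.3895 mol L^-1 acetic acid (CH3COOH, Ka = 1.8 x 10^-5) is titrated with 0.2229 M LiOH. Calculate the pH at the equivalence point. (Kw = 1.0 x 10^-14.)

n(CH3COOH) = 0.3895 x 0.03755 = 0.01463 mol; V(LiOH) at equivalence = 0.01463/0.2229 = 0.06562 L.
At equivalence all the acid is converted to CH3COO-; total volume = 0.03755 + 0.06562 = 0.1032 L, so [CH3COO-] = 0.01463/0.1032 = 0.1418 M.
Kb = Kw/Ka = 1.0e-14 / 1.8 x 10^-5 = 5.56e-10.
[OH^-] = sqrt(Kb x [CH3COO-]) = sqrt(5.56e-10 x 0.1418) = 8.87e-6 M.
pOH = 5.05, so pH = 14.00 - 5.05 = 8.95.

8.95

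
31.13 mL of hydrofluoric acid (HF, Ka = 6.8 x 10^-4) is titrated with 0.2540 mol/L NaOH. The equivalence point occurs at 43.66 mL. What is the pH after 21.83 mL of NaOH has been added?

21.83 mL is exactly half the equivalence volume (43.66/2), i.e. the half-equivalence point.
There, n(HA) = n(A^-), so pH = pKa = -log(6.8 x 10^-4) = 3.17.

3.17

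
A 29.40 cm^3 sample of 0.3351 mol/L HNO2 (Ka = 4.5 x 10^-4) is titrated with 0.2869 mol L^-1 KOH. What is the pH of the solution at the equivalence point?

n(HNO2) = 0.3351 x 0.02940 = 0.009852 mol; V(KOH) at equivalence = 0.009852/0.2869 = 0.03434 L.
At equivalence all the acid is converted to NO2-; total volume = 0.02940 + 0.03434 = 0.06374 L, so [NO2-] = 0.009852/0.06374 = 0.1546 M.
Kb = Kw/Ka = 1.0e-14 / 4.5 x 10^-4 = 2.22e-11.
[OH^-] = sqrt(Kb x [NO2-]) = sqrt(2.22e-11 x 0.1546) = 1.85e-6 M.
pOH = 5.73, so pH = 14.00 - 5.73 = 8.27.

8.27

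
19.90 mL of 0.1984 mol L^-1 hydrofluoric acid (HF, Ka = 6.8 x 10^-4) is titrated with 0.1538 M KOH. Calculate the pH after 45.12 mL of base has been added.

12.66

n(acid) = 0.1984 x 0.01990 = 0.003948 mol; n(KOH) added = 0.1538 x 0.04512 = 0.006939 mol.
Base is in excess by 0.006939 - 0.003948 = 0.002991 mol in a total volume of 0.06502 L.
[OH^-] = 0.002991/0.06502 = 0.04601 M, so pOH = 1.34 and pH = 14.00 - 1.34 = 12.66.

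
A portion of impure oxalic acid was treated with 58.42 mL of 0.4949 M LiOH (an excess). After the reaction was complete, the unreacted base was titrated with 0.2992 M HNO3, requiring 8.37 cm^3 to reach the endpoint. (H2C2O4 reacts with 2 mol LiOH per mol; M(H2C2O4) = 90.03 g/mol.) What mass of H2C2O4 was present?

Total n(LiOH) added = 0.4949 x 0.05842 = 0.02891 mol.
n(HNO3) used = 0.2992 x 0.008370 = 0.002504 mol, which equals the excess n(LiOH).
So n(LiOH) consumed by the sample = 0.02891 - 0.002504 = 0.02641 mol.
n(H2C2O4) = 0.02641 / 2 = 0.01320 mol.
mass = 0.01320 mol x 90.03 g/mol = 1.19 g.

1.19 g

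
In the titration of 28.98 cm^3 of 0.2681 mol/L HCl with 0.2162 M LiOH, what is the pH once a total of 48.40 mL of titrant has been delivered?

n(acid) = 0.2681 x 0.02898 = 0.007770 mol; n(LiOH) added = 0.2162 x 0.04840 = 0.01046 mol.
Base is in excess by 0.01046 - 0.007770 = 0.002695 mol in a total volume of 0.07738 L.
[OH^-] = 0.002695/0.07738 = 0.03482 M, so pOH = 1.46 and pH = 14.00 - 1.46 = 12.54.

12.54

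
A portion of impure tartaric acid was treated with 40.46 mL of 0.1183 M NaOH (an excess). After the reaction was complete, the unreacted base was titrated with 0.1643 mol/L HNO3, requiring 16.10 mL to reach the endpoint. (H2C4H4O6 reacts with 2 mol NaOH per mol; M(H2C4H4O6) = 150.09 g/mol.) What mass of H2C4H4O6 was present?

0.161 g

Total n(NaOH) added = 0.1183 x 0.04046 = 0.004786 mol.
n(HNO3) used = 0.1643 x 0.01610 = 0.002645 mol, which equals the excess n(NaOH).
So n(NaOH) consumed by the sample = 0.004786 - 0.002645 = 0.002141 mol.
n(H2C4H4O6) = 0.002141 / 2 = 0.001071 mol.
mass = 0.001071 mol x 150.09 g/mol = 0.161 g.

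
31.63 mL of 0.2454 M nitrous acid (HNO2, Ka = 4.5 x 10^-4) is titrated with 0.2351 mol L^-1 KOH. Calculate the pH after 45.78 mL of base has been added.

n(acid) = 0.2454 x 0.03163 = 0.007762 mol; n(KOH) added = 0.2351 x 0.04578 = 0.01076 mol.
Base is in excess by 0.01076 - 0.007762 = 0.003001 mol in a total volume of 0.07741 L.
[OH^-] = 0.003001/0.07741 = 0.03877 M, so pOH = 1.41 and pH = 14.00 - 1.41 = 12.59.

12.59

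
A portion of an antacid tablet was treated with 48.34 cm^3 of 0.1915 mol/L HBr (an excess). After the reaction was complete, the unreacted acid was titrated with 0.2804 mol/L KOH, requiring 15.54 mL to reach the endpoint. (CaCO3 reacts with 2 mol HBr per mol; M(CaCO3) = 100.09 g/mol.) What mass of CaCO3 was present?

Total n(HBr) added = 0.1915 x 0.04834 = 0.009257 mol.
n(KOH) used = 0.2804 x 0.01554 = 0.004357 mol, which equals the excess n(HBr).
So n(HBr) consumed by the sample = 0.009257 - 0.004357 = 0.004900 mol.
n(CaCO3) = 0.004900 / 2 = 0.002450 mol.
mass = 0.002450 mol x 100.09 g/mol = 0.245 g.

0.245 g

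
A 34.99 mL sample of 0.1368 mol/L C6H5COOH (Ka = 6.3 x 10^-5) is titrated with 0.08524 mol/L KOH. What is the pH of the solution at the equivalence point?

n(C6H5COOH) = 0.1368 x 0.03499 = 0.004787 mol; V(KOH) at equivalence = 0.004787/0.08524 = 0.05615 L.
At equivalence all the acid is converted to C6H5COO-; total volume = 0.03499 + 0.05615 = 0.09114 L, so [C6H5COO-] = 0.004787/0.09114 = 0.05252 M.
Kb = Kw/Ka = 1.0e-14 / 6.3 x 10^-5 = 1.59e-10.
[OH^-] = sqrt(Kb x [C6H5COO-]) = sqrt(1.59e-10 x 0.05252) = 2.89e-6 M.
pOH = 5.54, so pH = 14.00 - 5.54 = 8.46.

8.46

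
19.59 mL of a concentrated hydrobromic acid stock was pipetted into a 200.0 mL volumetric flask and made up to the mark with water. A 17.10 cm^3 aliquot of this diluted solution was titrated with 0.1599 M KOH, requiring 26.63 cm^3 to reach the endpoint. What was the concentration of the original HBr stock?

2.54 M

n(KOH) = 0.1599 x 0.02663 = 0.004258 mol.
n(HBr) in the aliquot = 0.004258 mol.
[diluted HBr] = 0.004258 / 0.01710 = 0.2490 M.
Dilution factor = 200.0/19.59 = 10.21, so [stock] = 0.2490 x 10.21 = 2.54 M.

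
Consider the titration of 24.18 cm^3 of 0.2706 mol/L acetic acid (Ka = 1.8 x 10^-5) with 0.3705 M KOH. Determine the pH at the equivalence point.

8.97

n(CH3COOH) = 0.2706 x 0.02418 = 0.006543 mol; V(KOH) at equivalence = 0.006543/0.3705 = 0.01766 L.
At equivalence all the acid is converted to CH3COO-; total volume = 0.02418 + 0.01766 = 0.04184 L, so [CH3COO-] = 0.006543/0.04184 = 0.1564 M.
Kb = Kw/Ka = 1.0e-14 / 1.8 x 10^-5 = 5.56e-10.
[OH^-] = sqrt(Kb x [CH3COO-]) = sqrt(5.56e-10 x 0.1564) = 9.32e-6 M.
pOH = 5.03, so pH = 14.00 - 5.03 = 8.97.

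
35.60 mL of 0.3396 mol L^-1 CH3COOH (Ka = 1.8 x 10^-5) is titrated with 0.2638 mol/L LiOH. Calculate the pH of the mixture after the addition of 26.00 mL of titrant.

4.86

Initial n(CH3COOH) = 0.3396 x 0.03560 = 0.01209 mol.
n(LiOH) added = 0.2638 x 0.02600 = 0.006859 mol, converting that many moles of CH3COOH to CH3COO-.
Remaining n(CH3COOH) = 0.005231 mol; n(CH3COO-) = 0.006859 mol.
By Henderson-Hasselbalch, pH = pKa + log([A^-]/[HA]) = 4.74 + log(0.006859/0.005231) = 4.74 + (+0.12) = 4.86.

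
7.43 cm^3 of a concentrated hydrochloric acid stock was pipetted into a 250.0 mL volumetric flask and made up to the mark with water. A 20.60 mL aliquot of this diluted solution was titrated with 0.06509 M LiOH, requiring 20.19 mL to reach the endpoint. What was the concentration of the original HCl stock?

n(LiOH) = 0.06509 x 0.02019 = 0.001314 mol.
n(HCl) in the aliquot = 0.001314 mol.
[diluted HCl] = 0.001314 / 0.02060 = 0.06379 M.
Dilution factor = 250.0/7.430 = 33.65, so [stock] = 0.06379 x 33.65 = 2.15 M.

2.15 M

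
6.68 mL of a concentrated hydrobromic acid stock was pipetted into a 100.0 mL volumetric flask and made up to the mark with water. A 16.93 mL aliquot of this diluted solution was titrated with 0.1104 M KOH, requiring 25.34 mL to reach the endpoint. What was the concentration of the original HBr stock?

n(KOH) = 0.1104 x 0.02534 = 0.002798 mol.
n(HBr) in the aliquot = 0.002798 mol.
[diluted HBr] = 0.002798 / 0.01693 = 0.1652 M.
Dilution factor = 100.0/6.680 = 14.97, so [stock] = 0.1652 x 14.97 = 2.47 M.

2.47 M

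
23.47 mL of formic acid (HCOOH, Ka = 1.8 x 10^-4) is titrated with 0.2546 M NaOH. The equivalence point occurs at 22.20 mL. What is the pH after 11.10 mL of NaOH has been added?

3.74

11.10 mL is exactly half the equivalence volume (22.20/2), i.e. the half-equivalence point.
There, n(HA) = n(A^-), so pH = pKa = -log(1.8 x 10^-4) = 3.74.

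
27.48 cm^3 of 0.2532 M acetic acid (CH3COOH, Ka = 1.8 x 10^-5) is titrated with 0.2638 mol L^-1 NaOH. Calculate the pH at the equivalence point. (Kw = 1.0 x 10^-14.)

n(CH3COOH) = 0.2532 x 0.02748 = 0.006958 mol; V(NaOH) at equivalence = 0.006958/0.2638 = 0.02638 L.
At equivalence all the acid is converted to CH3COO-; total volume = 0.02748 + 0.02638 = 0.05386 L, so [CH3COO-] = 0.006958/0.05386 = 0.1292 M.
Kb = Kw/Ka = 1.0e-14 / 1.8 x 10^-5 = 5.56e-10.
[OH^-] = sqrt(Kb x [CH3COO-]) = sqrt(5.56e-10 x 0.1292) = 8.47e-6 M.
pOH = 5.07, so pH = 14.00 - 5.07 = 8.93.

8.93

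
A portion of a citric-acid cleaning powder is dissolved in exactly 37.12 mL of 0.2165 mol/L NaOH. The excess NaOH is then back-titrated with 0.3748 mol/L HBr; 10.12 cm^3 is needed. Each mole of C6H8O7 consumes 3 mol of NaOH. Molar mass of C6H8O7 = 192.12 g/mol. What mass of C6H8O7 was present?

Total n(NaOH) added = 0.2165 x 0.03712 = 0.008036 mol.
n(HBr) used = 0.3748 x 0.01012 = 0.003793 mol, which equals the excess n(NaOH).
So n(NaOH) consumed by the sample = 0.008036 - 0.003793 = 0.004244 mol.
n(C6H8O7) = 0.004244 / 3 = 0.001415 mol.
mass = 0.001415 mol x 192.12 g/mol = 0.272 g.

0.272 g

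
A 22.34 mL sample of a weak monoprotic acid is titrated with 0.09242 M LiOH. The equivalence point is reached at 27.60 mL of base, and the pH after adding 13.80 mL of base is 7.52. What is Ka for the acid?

13.80 mL is half of the equivalence volume, so this is the half-equivalence point where [HA] = [A^-].
At half-equivalence pH = pKa, so pKa = 7.52.
Ka = 10^(-7.52) = 3.0 x 10^-8.

3.0 x 10^-8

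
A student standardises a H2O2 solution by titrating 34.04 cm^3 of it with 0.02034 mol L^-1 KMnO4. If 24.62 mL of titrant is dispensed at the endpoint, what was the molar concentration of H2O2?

n(KMnO4) = 0.02034 x 0.02462 = 0.0005008 mol.
From the balanced equation, 2 mol KMnO4 reacts with 5 mol H2O2, so n(H2O2) = 0.0005008 x 5/2 = 0.001252 mol.
[H2O2] = 0.001252 / 0.03404 L = 0.0368 M.

0.0368 M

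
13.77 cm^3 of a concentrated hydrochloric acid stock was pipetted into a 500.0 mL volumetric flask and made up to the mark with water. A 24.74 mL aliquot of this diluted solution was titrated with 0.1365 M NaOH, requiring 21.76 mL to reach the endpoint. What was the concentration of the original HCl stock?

n(NaOH) = 0.1365 x 0.02176 = 0.002970 mol.
n(HCl) in the aliquot = 0.002970 mol.
[diluted HCl] = 0.002970 / 0.02474 = 0.1201 M.
Dilution factor = 500.0/13.77 = 36.31, so [stock] = 0.1201 x 36.31 = 4.36 M.

4.36 M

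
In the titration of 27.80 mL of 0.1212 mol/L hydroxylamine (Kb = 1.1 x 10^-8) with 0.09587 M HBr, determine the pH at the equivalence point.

n(NH2OH) = 0.1212 x 0.02780 = 0.003369 mol; V(HBr) at equivalence = 0.003369/0.09587 = 0.03515 L.
At equivalence the base is fully converted to NH3OH+; total volume = 0.06295 L, so [NH3OH+] = 0.003369/0.06295 = 0.05353 M.
Ka(NH3OH+) = Kw/Kb = 1.0e-14 / 1.1 x 10^-8 = 9.09e-7.
[H^+] = sqrt(Ka x [NH3OH+]) = sqrt(9.09e-7 x 0.05353) = 0.000221 M.
pH = -log(0.000221) = 3.66.

3.66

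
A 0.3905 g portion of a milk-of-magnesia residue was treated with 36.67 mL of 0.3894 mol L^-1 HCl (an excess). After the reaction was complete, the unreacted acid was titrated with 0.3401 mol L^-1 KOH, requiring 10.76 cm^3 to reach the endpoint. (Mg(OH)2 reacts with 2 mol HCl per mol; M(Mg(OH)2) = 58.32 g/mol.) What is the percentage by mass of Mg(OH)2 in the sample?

79.3%

Total n(HCl) added = 0.3894 x 0.03667 = 0.01428 mol.
n(KOH) used = 0.3401 x 0.01076 = 0.003659 mol, which equals the excess n(HCl).
So n(HCl) consumed by the sample = 0.01428 - 0.003659 = 0.01062 mol.
n(Mg(OH)2) = 0.01062 / 2 = 0.005310 mol.
mass Mg(OH)2 = 0.005310 x 58.32 = 0.3097 g, so %Mg(OH)2 = 0.3097/0.3905 x 100 = 79.3%.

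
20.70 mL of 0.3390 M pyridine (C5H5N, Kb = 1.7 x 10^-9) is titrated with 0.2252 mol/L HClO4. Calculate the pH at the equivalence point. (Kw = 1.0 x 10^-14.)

n(C5H5N) = 0.3390 x 0.02070 = 0.007017 mol; V(HClO4) at equivalence = 0.007017/0.2252 = 0.03116 L.
At equivalence the base is fully converted to C5H5NH+; total volume = 0.05186 L, so [C5H5NH+] = 0.007017/0.05186 = 0.1353 M.
Ka(C5H5NH+) = Kw/Kb = 1.0e-14 / 1.7 x 10^-9 = 5.88e-6.
[H^+] = sqrt(Ka x [C5H5NH+]) = sqrt(5.88e-6 x 0.1353) = 0.000892 M.
pH = -log(0.000892) = 3.05.

3.05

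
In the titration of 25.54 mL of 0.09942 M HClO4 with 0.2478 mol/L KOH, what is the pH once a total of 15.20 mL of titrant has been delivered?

n(acid) = 0.09942 x 0.02554 = 0.002539 mol; n(KOH) added = 0.2478 x 0.01520 = 0.003767 mol.
Base is in excess by 0.003767 - 0.002539 = 0.001227 mol in a total volume of 0.04074 L.
[OH^-] = 0.001227/0.04074 = 0.03013 M, so pOH = 1.52 and pH = 14.00 - 1.52 = 12.48.

12.48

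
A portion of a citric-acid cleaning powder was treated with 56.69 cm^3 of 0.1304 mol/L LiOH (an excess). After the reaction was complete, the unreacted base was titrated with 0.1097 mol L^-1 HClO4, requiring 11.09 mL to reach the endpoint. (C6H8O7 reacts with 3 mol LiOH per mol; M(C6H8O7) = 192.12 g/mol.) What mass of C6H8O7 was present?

Total n(LiOH) added = 0.1304 x 0.05669 = 0.007392 mol.
n(HClO4) used = 0.1097 x 0.01109 = 0.001217 mol, which equals the excess n(LiOH).
So n(LiOH) consumed by the sample = 0.007392 - 0.001217 = 0.006176 mol.
n(C6H8O7) = 0.006176 / 3 = 0.002059 mol.
mass = 0.002059 mol x 192.12 g/mol = 0.395 g.

0.395 g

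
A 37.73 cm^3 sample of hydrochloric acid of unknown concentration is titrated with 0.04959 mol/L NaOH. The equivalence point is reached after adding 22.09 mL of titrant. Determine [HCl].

0.0290 M

n(NaOH) delivered = 0.04959 x 0.02209 = 0.001095 mol.
For a 1:1 reaction, n(HCl) = 0.001095 mol.
[HCl] = 0.001095 mol / 0.03773 L = 0.0290 M.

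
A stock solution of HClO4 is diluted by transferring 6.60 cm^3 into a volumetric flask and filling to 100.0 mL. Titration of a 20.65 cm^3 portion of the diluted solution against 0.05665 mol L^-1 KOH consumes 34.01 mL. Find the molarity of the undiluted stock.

1.41 M

n(KOH) = 0.05665 x 0.03401 = 0.001927 mol.
n(HClO4) in the aliquot = 0.001927 mol.
[diluted HClO4] = 0.001927 / 0.02065 = 0.09330 M.
Dilution factor = 100.0/6.600 = 15.15, so [stock] = 0.09330 x 15.15 = 1.41 M.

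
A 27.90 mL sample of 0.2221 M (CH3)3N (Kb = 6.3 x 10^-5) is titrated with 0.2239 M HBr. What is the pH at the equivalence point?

n((CH3)3N) = 0.2221 x 0.02790 = 0.006197 mol; V(HBr) at equivalence = 0.006197/0.2239 = 0.02768 L.
At equivalence the base is fully converted to (CH3)3NH+; total volume = 0.05558 L, so [(CH3)3NH+] = 0.006197/0.05558 = 0.1115 M.
Ka((CH3)3NH+) = Kw/Kb = 1.0e-14 / 6.3 x 10^-5 = 1.59e-10.
[H^+] = sqrt(Ka x [(CH3)3NH+]) = sqrt(1.59e-10 x 0.1115) = 4.21e-6 M.
pH = -log(4.21e-6) = 5.38.

5.38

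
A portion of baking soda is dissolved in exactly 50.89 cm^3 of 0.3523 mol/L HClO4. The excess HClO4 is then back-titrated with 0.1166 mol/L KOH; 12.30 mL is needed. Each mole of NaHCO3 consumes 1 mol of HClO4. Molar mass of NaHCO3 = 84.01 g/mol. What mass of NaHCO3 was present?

1.39 g

Total n(HClO4) added = 0.3523 x 0.05089 = 0.01793 mol.
n(KOH) used = 0.1166 x 0.01230 = 0.001434 mol, which equals the excess n(HClO4).
So n(HClO4) consumed by the sample = 0.01793 - 0.001434 = 0.01649 mol.
n(NaHCO3) = 0.01649 / 1 = 0.01649 mol.
mass = 0.01649 mol x 84.01 g/mol = 1.39 g.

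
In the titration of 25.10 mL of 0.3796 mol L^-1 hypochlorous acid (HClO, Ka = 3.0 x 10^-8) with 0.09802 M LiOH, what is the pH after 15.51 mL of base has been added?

6.80

Initial n(HClO) = 0.3796 x 0.02510 = 0.009528 mol.
n(LiOH) added = 0.09802 x 0.01551 = 0.001520 mol, converting that many moles of HClO to ClO-.
Remaining n(HClO) = 0.008008 mol; n(ClO-) = 0.001520 mol.
By Henderson-Hasselbalch, pH = pKa + log([A^-]/[HA]) = 7.52 + log(0.001520/0.008008) = 7.52 + (-0.72) = 6.80.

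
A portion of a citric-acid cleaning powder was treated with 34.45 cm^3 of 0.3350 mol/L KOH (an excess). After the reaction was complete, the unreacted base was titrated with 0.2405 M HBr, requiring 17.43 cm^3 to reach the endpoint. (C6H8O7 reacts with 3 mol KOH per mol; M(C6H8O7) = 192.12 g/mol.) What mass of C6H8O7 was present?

0.471 g

Total n(KOH) added = 0.3350 x 0.03445 = 0.01154 mol.
n(HBr) used = 0.2405 x 0.01743 = 0.004192 mol, which equals the excess n(KOH).
So n(KOH) consumed by the sample = 0.01154 - 0.004192 = 0.007349 mol.
n(C6H8O7) = 0.007349 / 3 = 0.002450 mol.
mass = 0.002450 mol x 192.12 g/mol = 0.471 g.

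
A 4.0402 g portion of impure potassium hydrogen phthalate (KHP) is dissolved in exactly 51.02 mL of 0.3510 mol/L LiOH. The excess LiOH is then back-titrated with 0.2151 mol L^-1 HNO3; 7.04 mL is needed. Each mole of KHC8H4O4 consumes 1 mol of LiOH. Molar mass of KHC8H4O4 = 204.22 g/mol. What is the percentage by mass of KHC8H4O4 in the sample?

82.9%

Total n(LiOH) added = 0.3510 x 0.05102 = 0.01791 mol.
n(HNO3) used = 0.2151 x 0.007040 = 0.001514 mol, which equals the excess n(LiOH).
So n(LiOH) consumed by the sample = 0.01791 - 0.001514 = 0.01639 mol.
n(KHC8H4O4) = 0.01639 / 1 = 0.01639 mol.
mass KHC8H4O4 = 0.01639 x 204.22 = 3.348 g, so %KHC8H4O4 = 3.348/4.0402 x 100 = 82.9%.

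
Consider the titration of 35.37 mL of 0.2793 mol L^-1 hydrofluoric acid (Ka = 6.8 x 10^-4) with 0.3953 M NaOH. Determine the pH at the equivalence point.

8.19

n(HF) = 0.2793 x 0.03537 = 0.009879 mol; V(NaOH) at equivalence = 0.009879/0.3953 = 0.02499 L.
At equivalence all the acid is converted to F-; total volume = 0.03537 + 0.02499 = 0.06036 L, so [F-] = 0.009879/0.06036 = 0.1637 M.
Kb = Kw/Ka = 1.0e-14 / 6.8 x 10^-4 = 1.47e-11.
[OH^-] = sqrt(Kb x [F-]) = sqrt(1.47e-11 x 0.1637) = 1.55e-6 M.
pOH = 5.81, so pH = 14.00 - 5.81 = 8.19.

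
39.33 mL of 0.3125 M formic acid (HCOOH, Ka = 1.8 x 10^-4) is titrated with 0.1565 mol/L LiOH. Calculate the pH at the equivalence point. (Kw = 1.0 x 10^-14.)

n(HCOOH) = 0.3125 x 0.03933 = 0.01229 mol; V(LiOH) at equivalence = 0.01229/0.1565 = 0.07853 L.
At equivalence all the acid is converted to HCOO-; total volume = 0.03933 + 0.07853 = 0.1179 L, so [HCOO-] = 0.01229/0.1179 = 0.1043 M.
Kb = Kw/Ka = 1.0e-14 / 1.8 x 10^-4 = 5.56e-11.
[OH^-] = sqrt(Kb x [HCOO-]) = sqrt(5.56e-11 x 0.1043) = 2.41e-6 M.
pOH = 5.62, so pH = 14.00 - 5.62 = 8.38.

8.38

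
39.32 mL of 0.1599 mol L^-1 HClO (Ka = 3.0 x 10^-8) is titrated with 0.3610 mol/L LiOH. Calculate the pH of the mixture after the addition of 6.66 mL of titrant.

7.31

Initial n(HClO) = 0.1599 x 0.03932 = 0.006287 mol.
n(LiOH) added = 0.3610 x 0.006660 = 0.002404 mol, converting that many moles of HClO to ClO-.
Remaining n(HClO) = 0.003883 mol; n(ClO-) = 0.002404 mol.
By Henderson-Hasselbalch, pH = pKa + log([A^-]/[HA]) = 7.52 + log(0.002404/0.003883) = 7.52 + (-0.21) = 7.31.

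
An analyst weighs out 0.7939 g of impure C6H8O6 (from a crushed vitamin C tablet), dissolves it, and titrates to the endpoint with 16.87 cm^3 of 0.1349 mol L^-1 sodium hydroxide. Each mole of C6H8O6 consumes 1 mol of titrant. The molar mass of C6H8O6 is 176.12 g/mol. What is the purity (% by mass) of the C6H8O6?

50.5%

n(NaOH) = 0.1349 x 0.01687 = 0.002276 mol.
n(C6H8O6) = 0.002276 / 1 = 0.002276 mol.
mass of C6H8O6 = 0.002276 x 176.12 = 0.4008 g.
% purity = 0.4008 / 0.7939 x 100 = 50.5%.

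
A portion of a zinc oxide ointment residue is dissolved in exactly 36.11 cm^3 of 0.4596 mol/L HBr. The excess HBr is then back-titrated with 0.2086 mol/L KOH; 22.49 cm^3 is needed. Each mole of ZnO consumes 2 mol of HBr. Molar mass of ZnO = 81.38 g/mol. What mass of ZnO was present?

0.484 g

Total n(HBr) added = 0.4596 x 0.03611 = 0.01660 mol.
n(KOH) used = 0.2086 x 0.02249 = 0.004691 mol, which equals the excess n(HBr).
So n(HBr) consumed by the sample = 0.01660 - 0.004691 = 0.01190 mol.
n(ZnO) = 0.01190 / 2 = 0.005952 mol.
mass = 0.005952 mol x 81.38 g/mol = 0.484 g.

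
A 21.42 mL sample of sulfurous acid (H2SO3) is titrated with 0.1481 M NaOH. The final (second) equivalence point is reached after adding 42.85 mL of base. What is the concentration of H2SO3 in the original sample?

0.148 M

n(NaOH) = 0.1481 x 0.04285 = 0.006346 mol.
At the final (second) equivalence point, 2 mol OH^- react per mol H2SO3, so n(H2SO3) = 0.006346 / 2 = 0.003173 mol.
[H2SO3] = 0.003173 / 0.02142 L = 0.148 M.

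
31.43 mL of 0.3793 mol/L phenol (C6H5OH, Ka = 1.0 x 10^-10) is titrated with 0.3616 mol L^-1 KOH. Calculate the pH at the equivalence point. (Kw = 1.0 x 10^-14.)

11.63

n(C6H5OH) = 0.3793 x 0.03143 = 0.01192 mol; V(KOH) at equivalence = 0.01192/0.3616 = 0.03297 L.
At equivalence all the acid is converted to C6H5O-; total volume = 0.03143 + 0.03297 = 0.06440 L, so [C6H5O-] = 0.01192/0.06440 = 0.1851 M.
Kb = Kw/Ka = 1.0e-14 / 1.0 x 10^-10 = 0.000100.
[OH^-] = sqrt(Kb x [C6H5O-]) = sqrt(0.000100 x 0.1851) = 0.00430 M.
pOH = 2.37, so pH = 14.00 - 2.37 = 11.63.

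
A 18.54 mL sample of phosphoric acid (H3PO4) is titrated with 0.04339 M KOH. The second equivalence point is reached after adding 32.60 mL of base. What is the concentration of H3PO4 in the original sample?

0.0381 M

n(KOH) = 0.04339 x 0.03260 = 0.001415 mol.
At the second equivalence point, 2 mol OH^- react per mol H3PO4, so n(H3PO4) = 0.001415 / 2 = 0.0007073 mol.
[H3PO4] = 0.0007073 / 0.01854 L = 0.0381 M.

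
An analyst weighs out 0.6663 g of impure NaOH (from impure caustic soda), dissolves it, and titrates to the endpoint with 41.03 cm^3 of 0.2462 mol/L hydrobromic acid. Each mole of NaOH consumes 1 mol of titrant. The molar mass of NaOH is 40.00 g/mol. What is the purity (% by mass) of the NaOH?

60.6%

n(HBr) = 0.2462 x 0.04103 = 0.01010 mol.
n(NaOH) = 0.01010 / 1 = 0.01010 mol.
mass of NaOH = 0.01010 x 40.00 = 0.4041 g.
% purity = 0.4041 / 0.6663 x 100 = 60.6%.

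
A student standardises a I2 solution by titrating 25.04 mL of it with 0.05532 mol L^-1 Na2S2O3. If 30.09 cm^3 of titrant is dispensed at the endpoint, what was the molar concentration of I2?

n(Na2S2O3) = 0.05532 x 0.03009 = 0.001665 mol.
From the balanced equation, 2 mol Na2S2O3 reacts with 1 mol I2, so n(I2) = 0.001665 x 1/2 = 0.0008323 mol.
[I2] = 0.0008323 / 0.02504 L = 0.0332 M.

0.0332 M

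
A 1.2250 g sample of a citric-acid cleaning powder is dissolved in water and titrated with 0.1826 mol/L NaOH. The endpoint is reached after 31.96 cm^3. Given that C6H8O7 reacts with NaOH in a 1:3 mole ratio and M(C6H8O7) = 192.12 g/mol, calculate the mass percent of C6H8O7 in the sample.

n(NaOH) = 0.1826 x 0.03196 = 0.005836 mol.
n(C6H8O7) = 0.005836 / 3 = 0.001945 mol.
mass of C6H8O7 = 0.001945 x 192.12 = 0.3737 g.
% purity = 0.3737 / 1.2250 x 100 = 30.5%.

30.5%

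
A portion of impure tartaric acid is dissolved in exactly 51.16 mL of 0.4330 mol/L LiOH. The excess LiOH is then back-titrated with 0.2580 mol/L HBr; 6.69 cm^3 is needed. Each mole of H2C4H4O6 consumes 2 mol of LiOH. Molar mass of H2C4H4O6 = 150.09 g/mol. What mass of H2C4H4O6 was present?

Total n(LiOH) added = 0.4330 x 0.05116 = 0.02215 mol.
n(HBr) used = 0.2580 x 0.006690 = 0.001726 mol, which equals the excess n(LiOH).
So n(LiOH) consumed by the sample = 0.02215 - 0.001726 = 0.02043 mol.
n(H2C4H4O6) = 0.02043 / 2 = 0.01021 mol.
mass = 0.01021 mol x 150.09 g/mol = 1.53 g.

1.53 g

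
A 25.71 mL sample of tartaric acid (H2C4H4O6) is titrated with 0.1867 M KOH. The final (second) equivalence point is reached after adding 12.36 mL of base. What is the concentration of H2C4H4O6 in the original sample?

n(KOH) = 0.1867 x 0.01236 = 0.002308 mol.
At the final (second) equivalence point, 2 mol OH^- react per mol H2C4H4O6, so n(H2C4H4O6) = 0.002308 / 2 = 0.001154 mol.
[H2C4H4O6] = 0.001154 / 0.02571 L = 0.0449 M.

0.0449 M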